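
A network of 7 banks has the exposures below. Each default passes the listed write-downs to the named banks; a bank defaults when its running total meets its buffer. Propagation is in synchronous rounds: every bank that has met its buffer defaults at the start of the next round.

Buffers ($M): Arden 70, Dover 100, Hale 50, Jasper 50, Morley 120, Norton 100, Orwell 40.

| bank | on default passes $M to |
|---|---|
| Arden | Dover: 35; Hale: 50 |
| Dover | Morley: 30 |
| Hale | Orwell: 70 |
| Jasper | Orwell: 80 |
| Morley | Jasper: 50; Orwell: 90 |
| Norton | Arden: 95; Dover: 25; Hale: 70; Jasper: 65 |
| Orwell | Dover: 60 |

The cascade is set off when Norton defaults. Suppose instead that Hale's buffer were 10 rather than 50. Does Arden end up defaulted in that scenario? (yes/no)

With Hale's buffer at 10:
Round 1 — Norton defaults (initial).
  Arden: +95 → 95 ≥ 70
  Dover: +25 → 25 < 100
  Hale: +70 → 70 ≥ 10
  Jasper: +65 → 65 ≥ 50
Round 2 — Arden, Hale, Jasper default.
  Dover: +35 → 60 < 100
  Orwell: +70+80 → 150 ≥ 40
Round 3 — Orwell defaults.
  Dover: +60 → 120 ≥ 100
Round 4 — Dover defaults.
  Morley: +30 → 30 < 120
No further defaults.

yes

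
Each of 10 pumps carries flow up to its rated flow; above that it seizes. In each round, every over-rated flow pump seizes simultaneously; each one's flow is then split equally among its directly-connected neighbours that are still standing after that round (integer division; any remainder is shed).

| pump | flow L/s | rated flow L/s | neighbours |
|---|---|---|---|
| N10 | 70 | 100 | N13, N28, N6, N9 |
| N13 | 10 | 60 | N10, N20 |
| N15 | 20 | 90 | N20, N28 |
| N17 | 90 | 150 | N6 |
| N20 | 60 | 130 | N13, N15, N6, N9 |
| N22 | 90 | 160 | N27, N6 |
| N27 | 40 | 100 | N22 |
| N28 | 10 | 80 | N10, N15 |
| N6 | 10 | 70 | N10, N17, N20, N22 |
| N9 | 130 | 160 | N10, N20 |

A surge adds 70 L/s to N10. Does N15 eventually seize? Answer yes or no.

yes

Round 1 — N10 at 140 > 100. N10 seizes.
  N10 sheds 140 L/s to N13, N28, N6, N9: 35 each.
    N13: 10+35 = 45 ≤ 60
    N28: 10+35 = 45 ≤ 80
    N6: 10+35 = 45 ≤ 70
    N9: 130+35 = 165 > 160
Round 2 — N9 seizes.
  N9 sheds 165 L/s to N20: 165 each.
    N20: 60+165 = 225 > 130
Round 3 — N20 seizes.
  N20 sheds 225 L/s to N13, N15, N6: 75 each.
    N13: 45+75 = 120 > 60
    N15: 20+75 = 95 > 90
    N6: 45+75 = 120 > 70
Round 4 — N13, N15, N6 seize.
  N13 sheds 120 L/s: no online neighbours, lost.
  N15 sheds 95 L/s to N28: 95 each.
    N28: 45+95 = 140 > 80
  N6 sheds 120 L/s to N17, N22: 60 each.
    N17: 90+60 = 150 ≤ 150
    N22: 90+60 = 150 ≤ 160
Round 5 — N28 seizes.
  N28 sheds 140 L/s: no online neighbours, lost.
No further seizures.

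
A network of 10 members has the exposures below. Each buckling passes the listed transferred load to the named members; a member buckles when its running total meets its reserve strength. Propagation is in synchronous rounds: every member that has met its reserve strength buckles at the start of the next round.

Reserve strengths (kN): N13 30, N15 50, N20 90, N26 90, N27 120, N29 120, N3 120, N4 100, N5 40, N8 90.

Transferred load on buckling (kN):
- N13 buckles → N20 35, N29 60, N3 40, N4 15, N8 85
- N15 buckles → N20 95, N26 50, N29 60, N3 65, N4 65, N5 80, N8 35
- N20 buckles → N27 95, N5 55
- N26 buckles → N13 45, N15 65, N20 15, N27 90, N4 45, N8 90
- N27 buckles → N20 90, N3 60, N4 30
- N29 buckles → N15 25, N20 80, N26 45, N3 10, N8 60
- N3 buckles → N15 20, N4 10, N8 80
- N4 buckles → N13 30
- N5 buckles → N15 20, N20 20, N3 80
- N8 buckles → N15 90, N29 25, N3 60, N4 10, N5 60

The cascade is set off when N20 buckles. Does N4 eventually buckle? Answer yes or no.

Round 1 — N20 buckles (initial).
  N27: +95 → 95 < 120
  N5: +55 → 55 ≥ 40
Round 2 — N5 buckles.
  N15: +20 → 20 < 50
  N3: +80 → 80 < 120
No further bucklings.

no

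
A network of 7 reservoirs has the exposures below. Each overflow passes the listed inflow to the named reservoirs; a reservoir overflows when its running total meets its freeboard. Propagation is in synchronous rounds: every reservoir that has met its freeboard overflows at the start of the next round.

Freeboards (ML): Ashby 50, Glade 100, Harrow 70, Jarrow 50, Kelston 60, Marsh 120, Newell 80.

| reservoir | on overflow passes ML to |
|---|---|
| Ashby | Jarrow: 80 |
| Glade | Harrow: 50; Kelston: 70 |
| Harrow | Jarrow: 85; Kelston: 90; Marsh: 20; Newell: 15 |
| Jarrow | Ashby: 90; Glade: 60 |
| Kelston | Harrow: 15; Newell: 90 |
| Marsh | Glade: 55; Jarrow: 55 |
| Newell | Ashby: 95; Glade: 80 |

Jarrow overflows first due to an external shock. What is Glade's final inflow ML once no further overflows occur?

60

Round 1 — Jarrow overflows (initial).
  Ashby: +90 → 90 ≥ 50
  Glade: +60 → 60 < 100
Round 2 — Ashby overflows.
No further overflows.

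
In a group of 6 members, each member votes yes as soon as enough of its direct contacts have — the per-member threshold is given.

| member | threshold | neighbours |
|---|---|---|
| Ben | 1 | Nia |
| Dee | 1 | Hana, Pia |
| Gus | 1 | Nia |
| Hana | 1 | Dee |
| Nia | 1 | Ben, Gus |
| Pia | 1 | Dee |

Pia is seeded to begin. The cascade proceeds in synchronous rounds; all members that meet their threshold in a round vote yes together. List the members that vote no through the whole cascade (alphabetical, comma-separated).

Ben, Gus, Nia

Round 1 — Pia votes yes (initial).
Round 2 — checking thresholds:
  Dee: 1 of 2 neighbours ≥ 1, votes yes.
Round 3 — checking thresholds:
  Hana: 1 of 1 neighbours ≥ 1, votes yes.
Round 4 — no new yes votes; cascade stops.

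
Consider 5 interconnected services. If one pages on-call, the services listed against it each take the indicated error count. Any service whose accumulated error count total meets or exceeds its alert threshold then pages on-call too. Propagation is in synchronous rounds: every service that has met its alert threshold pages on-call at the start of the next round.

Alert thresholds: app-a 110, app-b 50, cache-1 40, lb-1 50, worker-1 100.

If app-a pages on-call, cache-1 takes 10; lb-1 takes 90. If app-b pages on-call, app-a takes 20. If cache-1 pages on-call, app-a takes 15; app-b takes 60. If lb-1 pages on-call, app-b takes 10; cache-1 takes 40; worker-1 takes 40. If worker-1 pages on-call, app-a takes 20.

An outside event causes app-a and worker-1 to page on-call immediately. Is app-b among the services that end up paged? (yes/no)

yes

Round 1 — app-a, worker-1 page on-call (initial).
  cache-1: +10 → 10 < 40
  lb-1: +90 → 90 ≥ 50
Round 2 — lb-1 pages on-call.
  app-b: +10 → 10 < 50
  cache-1: +40 → 50 ≥ 40
Round 3 — cache-1 pages on-call.
  app-b: +60 → 70 ≥ 50
Round 4 — app-b pages on-call.
No further pages.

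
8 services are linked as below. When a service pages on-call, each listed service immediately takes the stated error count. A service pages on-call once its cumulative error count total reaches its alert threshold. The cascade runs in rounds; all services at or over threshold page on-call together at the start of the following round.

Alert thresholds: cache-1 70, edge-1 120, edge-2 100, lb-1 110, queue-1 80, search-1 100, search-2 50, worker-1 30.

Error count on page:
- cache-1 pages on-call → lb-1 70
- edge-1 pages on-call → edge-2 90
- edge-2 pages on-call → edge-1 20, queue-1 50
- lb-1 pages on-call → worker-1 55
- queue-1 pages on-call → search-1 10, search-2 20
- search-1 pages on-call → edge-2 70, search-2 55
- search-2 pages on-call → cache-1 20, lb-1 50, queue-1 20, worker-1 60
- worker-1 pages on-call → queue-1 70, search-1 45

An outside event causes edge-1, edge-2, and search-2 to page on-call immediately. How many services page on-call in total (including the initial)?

5

Round 1 — edge-1, edge-2, search-2 page on-call (initial).
  cache-1: +20 → 20 < 70
  lb-1: +50 → 50 < 110
  queue-1: +50+20 → 70 < 80
  worker-1: +60 → 60 ≥ 30
Round 2 — worker-1 pages on-call.
  queue-1: +70 → 140 ≥ 80
  search-1: +45 → 45 < 100
Round 3 — queue-1 pages on-call.
  search-1: +10 → 55 < 100
No further pages.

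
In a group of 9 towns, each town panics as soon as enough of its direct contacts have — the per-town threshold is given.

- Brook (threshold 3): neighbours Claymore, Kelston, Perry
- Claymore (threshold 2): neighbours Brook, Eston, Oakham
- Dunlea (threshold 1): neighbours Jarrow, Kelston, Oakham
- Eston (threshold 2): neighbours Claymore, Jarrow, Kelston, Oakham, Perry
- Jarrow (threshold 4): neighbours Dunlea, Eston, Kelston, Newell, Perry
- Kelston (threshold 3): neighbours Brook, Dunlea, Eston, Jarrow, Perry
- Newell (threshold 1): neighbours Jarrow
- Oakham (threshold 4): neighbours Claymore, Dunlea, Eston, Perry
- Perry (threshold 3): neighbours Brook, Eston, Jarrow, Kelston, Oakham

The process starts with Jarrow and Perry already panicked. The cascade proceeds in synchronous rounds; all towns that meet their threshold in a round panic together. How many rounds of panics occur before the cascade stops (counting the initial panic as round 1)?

Round 1 — Jarrow, Perry panic (initial).
Round 2 — checking thresholds:
  Brook: 1 of 3 neighbours < 3, below threshold.
  Dunlea: 1 of 3 neighbours ≥ 1, panics.
  Eston: 2 of 5 neighbours ≥ 2, panics.
  Kelston: 2 of 5 neighbours < 3, below threshold.
  Newell: 1 of 1 neighbours ≥ 1, panics.
  Oakham: 1 of 4 neighbours < 4, below threshold.
Round 3 — checking thresholds:
  Brook: 1 of 3 neighbours < 3, below threshold.
  Claymore: 1 of 3 neighbours < 2, below threshold.
  Kelston: 4 of 5 neighbours ≥ 3, panics.
  Oakham: 3 of 4 neighbours < 4, below threshold.
Round 4 — no new panics; cascade stops.

3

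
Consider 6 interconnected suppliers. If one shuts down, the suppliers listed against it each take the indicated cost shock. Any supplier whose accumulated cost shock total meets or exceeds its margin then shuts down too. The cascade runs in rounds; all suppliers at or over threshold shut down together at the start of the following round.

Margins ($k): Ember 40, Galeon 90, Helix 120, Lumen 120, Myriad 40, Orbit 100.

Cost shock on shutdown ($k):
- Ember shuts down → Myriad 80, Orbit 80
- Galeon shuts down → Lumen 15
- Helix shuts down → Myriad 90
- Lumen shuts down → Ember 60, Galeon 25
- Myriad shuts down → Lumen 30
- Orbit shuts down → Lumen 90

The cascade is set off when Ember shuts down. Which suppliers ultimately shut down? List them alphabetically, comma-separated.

Ember, Myriad

Round 1 — Ember shuts down (initial).
  Myriad: +80 → 80 ≥ 40
  Orbit: +80 → 80 < 100
Round 2 — Myriad shuts down.
  Lumen: +30 → 30 < 120
No further shutdowns.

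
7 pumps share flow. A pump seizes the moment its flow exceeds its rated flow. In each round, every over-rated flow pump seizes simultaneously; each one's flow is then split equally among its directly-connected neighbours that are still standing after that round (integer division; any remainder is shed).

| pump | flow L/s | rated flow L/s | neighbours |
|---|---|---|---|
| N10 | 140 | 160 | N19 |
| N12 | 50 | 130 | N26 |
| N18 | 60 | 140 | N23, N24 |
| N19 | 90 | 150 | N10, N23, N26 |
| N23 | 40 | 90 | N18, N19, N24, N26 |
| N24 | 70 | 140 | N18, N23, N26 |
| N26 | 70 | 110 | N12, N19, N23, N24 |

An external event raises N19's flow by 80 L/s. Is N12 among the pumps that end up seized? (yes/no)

Round 1 — N19 at 170 > 150. N19 seizes.
  N19 sheds 170 L/s to N10, N23, N26: 56 each (2 lost).
    N10: 140+56 = 196 > 160
    N23: 40+56 = 96 > 90
    N26: 70+56 = 126 > 110
Round 2 — N10, N23, N26 seize.
  N10 sheds 196 L/s: no online neighbours, lost.
  N23 sheds 96 L/s to N18, N24: 48 each.
    N18: 60+48 = 108 ≤ 140
    N24: 70+48 = 118 ≤ 140
  N26 sheds 126 L/s to N12, N24: 63 each.
    N12: 50+63 = 113 ≤ 130
    N24: 118+63 = 181 > 140
Round 3 — N24 seizes.
  N24 sheds 181 L/s to N18: 181 each.
    N18: 108+181 = 289 > 140
Round 4 — N18 seizes.
  N18 sheds 289 L/s: no online neighbours, lost.
No further seizures.

no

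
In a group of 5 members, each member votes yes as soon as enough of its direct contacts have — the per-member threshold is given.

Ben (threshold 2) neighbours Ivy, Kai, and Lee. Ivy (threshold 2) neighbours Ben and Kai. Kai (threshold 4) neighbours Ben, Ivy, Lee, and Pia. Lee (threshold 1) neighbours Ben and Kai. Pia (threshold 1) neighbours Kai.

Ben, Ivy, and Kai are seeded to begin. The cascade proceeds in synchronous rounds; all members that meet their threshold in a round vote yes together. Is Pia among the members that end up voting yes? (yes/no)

yes

Round 1 — Ben, Ivy, Kai vote yes (initial).
Round 2 — checking thresholds:
  Lee: 2 of 2 neighbours ≥ 1, votes yes.
  Pia: 1 of 1 neighbours ≥ 1, votes yes.
Round 3 — no new yes votes; cascade stops.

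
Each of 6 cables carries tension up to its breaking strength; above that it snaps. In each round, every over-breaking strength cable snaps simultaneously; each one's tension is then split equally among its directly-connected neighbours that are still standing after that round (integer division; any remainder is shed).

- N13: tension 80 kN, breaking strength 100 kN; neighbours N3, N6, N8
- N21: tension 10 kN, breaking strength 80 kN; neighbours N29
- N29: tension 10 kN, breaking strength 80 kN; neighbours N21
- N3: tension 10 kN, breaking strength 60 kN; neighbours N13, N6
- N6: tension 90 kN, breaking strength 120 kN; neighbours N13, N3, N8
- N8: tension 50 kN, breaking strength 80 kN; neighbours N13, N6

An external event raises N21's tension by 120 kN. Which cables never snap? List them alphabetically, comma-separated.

Round 1 — N21 at 130 > 80. N21 snaps.
  N21 sheds 130 kN to N29: 130 each.
    N29: 10+130 = 140 > 80
Round 2 — N29 snaps.
  N29 sheds 140 kN: no online neighbours, lost.
No further breaks.

N13, N3, N6, N8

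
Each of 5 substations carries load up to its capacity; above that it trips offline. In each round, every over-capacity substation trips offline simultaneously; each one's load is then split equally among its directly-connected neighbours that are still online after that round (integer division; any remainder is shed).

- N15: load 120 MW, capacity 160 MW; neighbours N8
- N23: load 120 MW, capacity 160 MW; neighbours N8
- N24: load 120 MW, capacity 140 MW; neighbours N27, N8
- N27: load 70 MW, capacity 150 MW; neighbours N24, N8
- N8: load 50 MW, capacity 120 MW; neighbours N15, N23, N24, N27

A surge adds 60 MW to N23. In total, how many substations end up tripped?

5

Round 1 — N23 at 180 > 160. N23 trips offline.
  N23 sheds 180 MW to N8: 180 each.
    N8: 50+180 = 230 > 120
Round 2 — N8 trips offline.
  N8 sheds 230 MW to N15, N24, N27: 76 each (2 lost).
    N15: 120+76 = 196 > 160
    N24: 120+76 = 196 > 140
    N27: 70+76 = 146 ≤ 150
Round 3 — N15, N24 trip offline.
  N15 sheds 196 MW: no online neighbours, lost.
  N24 sheds 196 MW to N27: 196 each.
    N27: 146+196 = 342 > 150
Round 4 — N27 trips offline.
  N27 sheds 342 MW: no online neighbours, lost.
No further trips.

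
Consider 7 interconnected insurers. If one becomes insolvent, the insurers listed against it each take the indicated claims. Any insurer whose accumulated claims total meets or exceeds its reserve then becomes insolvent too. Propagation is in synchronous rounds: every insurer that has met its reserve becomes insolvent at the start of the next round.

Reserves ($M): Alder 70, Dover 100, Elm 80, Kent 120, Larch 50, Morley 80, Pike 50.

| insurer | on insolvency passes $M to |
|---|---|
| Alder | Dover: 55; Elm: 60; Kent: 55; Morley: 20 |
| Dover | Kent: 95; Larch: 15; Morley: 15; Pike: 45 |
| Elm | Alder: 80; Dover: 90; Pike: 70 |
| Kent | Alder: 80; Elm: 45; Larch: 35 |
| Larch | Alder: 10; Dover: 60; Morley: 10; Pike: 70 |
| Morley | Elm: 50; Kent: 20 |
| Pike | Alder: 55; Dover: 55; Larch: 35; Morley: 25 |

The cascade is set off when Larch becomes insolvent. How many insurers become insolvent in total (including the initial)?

Round 1 — Larch becomes insolvent (initial).
  Alder: +10 → 10 < 70
  Dover: +60 → 60 < 100
  Morley: +10 → 10 < 80
  Pike: +70 → 70 ≥ 50
Round 2 — Pike becomes insolvent.
  Alder: +55 → 65 < 70
  Dover: +55 → 115 ≥ 100
  Morley: +25 → 35 < 80
Round 3 — Dover becomes insolvent.
  Kent: +95 → 95 < 120
  Morley: +15 → 50 < 80
No further insolvencies.

3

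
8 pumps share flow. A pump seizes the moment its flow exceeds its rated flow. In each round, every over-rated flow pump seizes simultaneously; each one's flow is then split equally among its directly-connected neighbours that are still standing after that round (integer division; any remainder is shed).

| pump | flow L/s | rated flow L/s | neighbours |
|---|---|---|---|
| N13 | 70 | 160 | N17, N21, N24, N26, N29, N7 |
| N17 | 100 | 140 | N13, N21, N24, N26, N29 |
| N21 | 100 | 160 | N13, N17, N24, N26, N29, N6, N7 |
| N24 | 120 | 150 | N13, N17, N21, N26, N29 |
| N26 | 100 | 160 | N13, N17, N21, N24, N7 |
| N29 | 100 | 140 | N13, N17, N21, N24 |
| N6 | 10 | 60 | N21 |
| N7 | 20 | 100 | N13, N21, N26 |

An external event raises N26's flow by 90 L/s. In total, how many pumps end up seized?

7

Round 1 — N26 at 190 > 160. N26 seizes.
  N26 sheds 190 L/s to N13, N17, N21, N24, N7: 38 each.
    N13: 70+38 = 108 ≤ 160
    N17: 100+38 = 138 ≤ 140
    N21: 100+38 = 138 ≤ 160
    N24: 120+38 = 158 > 150
    N7: 20+38 = 58 ≤ 100
Round 2 — N24 seizes.
  N24 sheds 158 L/s to N13, N17, N21, N29: 39 each (2 lost).
    N13: 108+39 = 147 ≤ 160
    N17: 138+39 = 177 > 140
    N21: 138+39 = 177 > 160
    N29: 100+39 = 139 ≤ 140
Round 3 — N17, N21 seize.
  N17 sheds 177 L/s to N13, N29: 88 each (1 lost).
    N13: 147+88 = 235 > 160
    N29: 139+88 = 227 > 140
  N21 sheds 177 L/s to N13, N29, N6, N7: 44 each (1 lost).
    N13: 235+44 = 279 > 160
    N29: 227+44 = 271 > 140
    N6: 10+44 = 54 ≤ 60
    N7: 58+44 = 102 > 100
Round 4 — N13, N29, N7 seize.
  N13 sheds 279 L/s: no online neighbours, lost.
  N29 sheds 271 L/s: no online neighbours, lost.
  N7 sheds 102 L/s: no online neighbours, lost.
No further seizures.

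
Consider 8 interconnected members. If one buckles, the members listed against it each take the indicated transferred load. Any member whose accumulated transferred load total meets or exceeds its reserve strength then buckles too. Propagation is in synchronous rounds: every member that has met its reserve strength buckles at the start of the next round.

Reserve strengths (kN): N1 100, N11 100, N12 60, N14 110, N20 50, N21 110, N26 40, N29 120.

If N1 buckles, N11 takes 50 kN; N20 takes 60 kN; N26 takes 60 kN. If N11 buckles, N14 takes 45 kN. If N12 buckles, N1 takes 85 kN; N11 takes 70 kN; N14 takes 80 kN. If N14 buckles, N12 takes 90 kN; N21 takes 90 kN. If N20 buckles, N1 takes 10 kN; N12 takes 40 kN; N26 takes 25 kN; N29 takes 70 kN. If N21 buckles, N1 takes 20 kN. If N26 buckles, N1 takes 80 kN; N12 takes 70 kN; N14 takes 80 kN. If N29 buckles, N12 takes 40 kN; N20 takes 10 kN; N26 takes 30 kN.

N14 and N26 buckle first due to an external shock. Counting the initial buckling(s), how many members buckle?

6

Round 1 — N14, N26 buckle (initial).
  N1: +80 → 80 < 100
  N12: +90+70 → 160 ≥ 60
  N21: +90 → 90 < 110
Round 2 — N12 buckles.
  N1: +85 → 165 ≥ 100
  N11: +70 → 70 < 100
Round 3 — N1 buckles.
  N11: +50 → 120 ≥ 100
  N20: +60 → 60 ≥ 50
Round 4 — N11, N20 buckle.
  N29: +70 → 70 < 120
No further bucklings.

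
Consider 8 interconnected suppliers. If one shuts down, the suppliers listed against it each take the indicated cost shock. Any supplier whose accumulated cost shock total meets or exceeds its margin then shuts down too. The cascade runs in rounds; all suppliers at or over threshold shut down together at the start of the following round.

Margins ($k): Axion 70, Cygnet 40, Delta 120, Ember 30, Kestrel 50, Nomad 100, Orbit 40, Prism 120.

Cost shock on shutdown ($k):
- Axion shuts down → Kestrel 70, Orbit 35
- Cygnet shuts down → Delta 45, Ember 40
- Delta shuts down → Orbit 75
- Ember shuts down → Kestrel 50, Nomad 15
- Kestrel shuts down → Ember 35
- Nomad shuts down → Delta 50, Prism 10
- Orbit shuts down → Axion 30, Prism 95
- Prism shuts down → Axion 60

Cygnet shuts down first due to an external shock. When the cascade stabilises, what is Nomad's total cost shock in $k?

Round 1 — Cygnet shuts down (initial).
  Delta: +45 → 45 < 120
  Ember: +40 → 40 ≥ 30
Round 2 — Ember shuts down.
  Kestrel: +50 → 50 ≥ 50
  Nomad: +15 → 15 < 100
Round 3 — Kestrel shuts down.
No further shutdowns.

15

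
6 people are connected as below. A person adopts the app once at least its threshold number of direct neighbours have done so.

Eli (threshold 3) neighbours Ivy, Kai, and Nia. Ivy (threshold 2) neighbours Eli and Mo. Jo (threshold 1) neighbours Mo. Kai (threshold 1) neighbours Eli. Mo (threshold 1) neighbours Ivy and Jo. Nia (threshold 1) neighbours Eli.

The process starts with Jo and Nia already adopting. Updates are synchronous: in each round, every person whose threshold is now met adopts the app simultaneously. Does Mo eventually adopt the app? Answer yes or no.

Round 1 — Jo, Nia adopt the app (initial).
Round 2 — checking thresholds:
  Eli: 1 of 3 neighbours < 3, not yet.
  Mo: 1 of 2 neighbours ≥ 1, adopts the app.
Round 3 — no new adoptions; cascade stops.

yes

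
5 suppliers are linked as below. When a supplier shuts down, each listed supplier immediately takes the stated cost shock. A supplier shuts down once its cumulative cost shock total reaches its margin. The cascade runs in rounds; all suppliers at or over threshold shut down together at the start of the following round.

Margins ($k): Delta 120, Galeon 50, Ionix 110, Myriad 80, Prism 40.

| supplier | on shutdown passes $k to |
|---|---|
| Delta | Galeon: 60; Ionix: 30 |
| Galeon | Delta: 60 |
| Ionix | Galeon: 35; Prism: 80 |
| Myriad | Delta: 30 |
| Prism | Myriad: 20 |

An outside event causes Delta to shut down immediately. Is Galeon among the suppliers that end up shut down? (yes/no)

yes

Round 1 — Delta shuts down (initial).
  Galeon: +60 → 60 ≥ 50
  Ionix: +30 → 30 < 110
Round 2 — Galeon shuts down.
No further shutdowns.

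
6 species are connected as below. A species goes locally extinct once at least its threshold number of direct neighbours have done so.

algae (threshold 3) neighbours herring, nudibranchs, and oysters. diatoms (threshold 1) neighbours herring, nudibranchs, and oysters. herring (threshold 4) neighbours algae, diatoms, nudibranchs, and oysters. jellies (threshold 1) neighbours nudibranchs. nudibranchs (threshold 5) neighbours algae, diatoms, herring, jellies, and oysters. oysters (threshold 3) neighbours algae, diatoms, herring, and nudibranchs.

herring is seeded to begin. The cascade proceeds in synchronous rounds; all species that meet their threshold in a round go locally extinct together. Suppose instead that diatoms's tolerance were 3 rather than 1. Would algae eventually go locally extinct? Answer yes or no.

no

With diatoms's tolerance at 3:
Round 1 — herring goes locally extinct (initial).
Round 2 — no new extinctions; cascade stops.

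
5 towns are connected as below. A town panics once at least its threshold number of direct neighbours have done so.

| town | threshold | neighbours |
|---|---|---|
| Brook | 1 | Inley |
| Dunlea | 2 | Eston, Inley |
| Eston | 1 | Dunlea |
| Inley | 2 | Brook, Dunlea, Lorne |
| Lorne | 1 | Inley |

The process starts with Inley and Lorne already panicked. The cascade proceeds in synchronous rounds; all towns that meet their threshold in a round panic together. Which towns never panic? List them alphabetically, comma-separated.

Dunlea, Eston

Round 1 — Inley, Lorne panic (initial).
Round 2 — checking thresholds:
  Brook: 1 of 1 neighbours ≥ 1, panics.
  Dunlea: 1 of 2 neighbours < 2, holds.
Round 3 — no new panics; cascade stops.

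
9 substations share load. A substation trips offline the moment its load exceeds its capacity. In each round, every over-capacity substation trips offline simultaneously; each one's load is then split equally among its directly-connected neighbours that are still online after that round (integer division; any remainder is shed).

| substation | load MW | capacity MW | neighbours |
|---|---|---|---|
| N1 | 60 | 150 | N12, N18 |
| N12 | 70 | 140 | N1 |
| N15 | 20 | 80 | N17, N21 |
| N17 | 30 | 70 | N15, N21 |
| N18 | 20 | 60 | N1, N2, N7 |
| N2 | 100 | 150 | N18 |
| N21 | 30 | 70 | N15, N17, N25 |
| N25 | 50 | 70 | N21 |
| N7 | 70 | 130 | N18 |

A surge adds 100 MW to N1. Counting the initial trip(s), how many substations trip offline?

3

Round 1 — N1 at 160 > 150. N1 trips offline.
  N1 sheds 160 MW to N12, N18: 80 each.
    N12: 70+80 = 150 > 140
    N18: 20+80 = 100 > 60
Round 2 — N12, N18 trip offline.
  N12 sheds 150 MW: no online neighbours, lost.
  N18 sheds 100 MW to N2, N7: 50 each.
    N2: 100+50 = 150 ≤ 150
    N7: 70+50 = 120 ≤ 130
No further trips.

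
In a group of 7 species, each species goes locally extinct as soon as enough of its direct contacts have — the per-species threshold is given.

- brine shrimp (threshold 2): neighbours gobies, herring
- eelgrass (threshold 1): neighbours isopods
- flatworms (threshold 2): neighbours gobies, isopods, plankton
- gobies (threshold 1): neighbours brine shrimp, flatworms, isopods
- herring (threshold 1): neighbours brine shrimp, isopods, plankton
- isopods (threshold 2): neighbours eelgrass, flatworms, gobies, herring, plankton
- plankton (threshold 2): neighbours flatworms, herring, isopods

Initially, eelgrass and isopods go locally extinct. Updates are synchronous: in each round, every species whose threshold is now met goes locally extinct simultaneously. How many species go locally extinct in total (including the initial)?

7

Round 1 — eelgrass, isopods go locally extinct (initial).
Round 2 — checking thresholds:
  flatworms: 1 of 3 neighbours < 2, below threshold.
  gobies: 1 of 3 neighbours ≥ 1, goes locally extinct.
  herring: 1 of 3 neighbours ≥ 1, goes locally extinct.
  plankton: 1 of 3 neighbours < 2, below threshold.
Round 3 — checking thresholds:
  brine shrimp: 2 of 2 neighbours ≥ 2, goes locally extinct.
  flatworms: 2 of 3 neighbours ≥ 2, goes locally extinct.
  plankton: 2 of 3 neighbours ≥ 2, goes locally extinct.
Round 4 — no new extinctions; cascade stops.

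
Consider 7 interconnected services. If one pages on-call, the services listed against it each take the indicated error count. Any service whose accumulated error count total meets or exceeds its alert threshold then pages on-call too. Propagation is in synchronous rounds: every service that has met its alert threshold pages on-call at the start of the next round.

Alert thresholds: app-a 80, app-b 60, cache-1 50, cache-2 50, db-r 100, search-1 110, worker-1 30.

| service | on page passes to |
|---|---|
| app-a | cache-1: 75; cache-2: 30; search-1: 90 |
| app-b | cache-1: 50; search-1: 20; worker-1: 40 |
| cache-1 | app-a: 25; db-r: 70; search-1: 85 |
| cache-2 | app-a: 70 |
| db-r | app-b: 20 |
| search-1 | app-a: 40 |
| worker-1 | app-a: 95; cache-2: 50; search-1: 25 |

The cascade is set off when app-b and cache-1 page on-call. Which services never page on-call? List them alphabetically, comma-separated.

db-r

Round 1 — app-b, cache-1 page on-call (initial).
  app-a: +25 → 25 < 80
  db-r: +70 → 70 < 100
  search-1: +20+85 → 105 < 110
  worker-1: +40 → 40 ≥ 30
Round 2 — worker-1 pages on-call.
  app-a: +95 → 120 ≥ 80
  cache-2: +50 → 50 ≥ 50
  search-1: +25 → 130 ≥ 110
Round 3 — app-a, cache-2, search-1 page on-call.
No further pages.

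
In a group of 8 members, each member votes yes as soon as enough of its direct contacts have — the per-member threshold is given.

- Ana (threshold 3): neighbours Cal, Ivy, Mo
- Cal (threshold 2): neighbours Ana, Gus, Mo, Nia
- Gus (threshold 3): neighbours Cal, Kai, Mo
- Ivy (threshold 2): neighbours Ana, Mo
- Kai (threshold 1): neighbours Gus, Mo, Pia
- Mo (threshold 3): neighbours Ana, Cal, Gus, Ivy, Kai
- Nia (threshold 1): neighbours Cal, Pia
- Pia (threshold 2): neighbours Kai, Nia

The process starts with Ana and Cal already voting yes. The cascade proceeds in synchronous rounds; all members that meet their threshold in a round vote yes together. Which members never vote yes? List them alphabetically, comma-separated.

Round 1 — Ana, Cal vote yes (initial).
Round 2 — checking thresholds:
  Gus: 1 of 3 neighbours < 3, holds.
  Ivy: 1 of 2 neighbours < 2, holds.
  Mo: 2 of 5 neighbours < 3, holds.
  Nia: 1 of 2 neighbours ≥ 1, votes yes.
Round 3 — no new yes votes; cascade stops.

Gus, Ivy, Kai, Mo, Pia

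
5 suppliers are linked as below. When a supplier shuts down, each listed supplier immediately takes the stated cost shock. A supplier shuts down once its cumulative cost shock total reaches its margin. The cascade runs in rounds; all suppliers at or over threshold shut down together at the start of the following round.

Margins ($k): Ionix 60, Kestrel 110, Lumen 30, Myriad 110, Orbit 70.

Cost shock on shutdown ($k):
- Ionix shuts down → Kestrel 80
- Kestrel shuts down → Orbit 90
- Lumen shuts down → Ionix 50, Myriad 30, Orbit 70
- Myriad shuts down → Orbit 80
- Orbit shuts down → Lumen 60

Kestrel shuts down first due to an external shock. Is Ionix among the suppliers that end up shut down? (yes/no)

no

Round 1 — Kestrel shuts down (initial).
  Orbit: +90 → 90 ≥ 70
Round 2 — Orbit shuts down.
  Lumen: +60 → 60 ≥ 30
Round 3 — Lumen shuts down.
  Ionix: +50 → 50 < 60
  Myriad: +30 → 30 < 110
No further shutdowns.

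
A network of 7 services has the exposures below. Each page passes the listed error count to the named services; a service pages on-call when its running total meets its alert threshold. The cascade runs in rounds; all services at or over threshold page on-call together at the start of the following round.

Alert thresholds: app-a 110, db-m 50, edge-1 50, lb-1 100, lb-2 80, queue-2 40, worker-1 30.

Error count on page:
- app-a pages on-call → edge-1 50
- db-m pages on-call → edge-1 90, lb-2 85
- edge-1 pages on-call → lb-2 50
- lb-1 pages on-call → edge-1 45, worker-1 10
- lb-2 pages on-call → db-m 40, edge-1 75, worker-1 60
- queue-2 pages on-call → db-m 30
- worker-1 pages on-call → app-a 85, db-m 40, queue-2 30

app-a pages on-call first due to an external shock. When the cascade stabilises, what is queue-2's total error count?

Round 1 — app-a pages on-call (initial).
  edge-1: +50 → 50 ≥ 50
Round 2 — edge-1 pages on-call.
  lb-2: +50 → 50 < 80
No further pages.

0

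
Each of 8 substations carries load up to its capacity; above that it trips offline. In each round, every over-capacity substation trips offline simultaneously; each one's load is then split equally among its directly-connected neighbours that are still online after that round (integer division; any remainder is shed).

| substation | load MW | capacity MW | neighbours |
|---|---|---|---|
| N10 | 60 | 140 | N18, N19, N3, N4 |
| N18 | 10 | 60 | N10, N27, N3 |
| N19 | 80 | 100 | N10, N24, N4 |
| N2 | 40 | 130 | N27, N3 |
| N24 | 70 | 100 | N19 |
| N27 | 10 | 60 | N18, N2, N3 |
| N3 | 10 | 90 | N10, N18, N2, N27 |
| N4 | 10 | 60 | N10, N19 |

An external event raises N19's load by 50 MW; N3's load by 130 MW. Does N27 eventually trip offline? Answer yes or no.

no

Round 1 — N19 at 130 > 100; N3 at 140 > 90. N19, N3 trip offline.
  N19 sheds 130 MW to N10, N24, N4: 43 each (1 lost).
    N10: 60+43 = 103 ≤ 140
    N24: 70+43 = 113 > 100
    N4: 10+43 = 53 ≤ 60
  N3 sheds 140 MW to N10, N18, N2, N27: 35 each.
    N10: 103+35 = 138 ≤ 140
    N18: 10+35 = 45 ≤ 60
    N2: 40+35 = 75 ≤ 130
    N27: 10+35 = 45 ≤ 60
Round 2 — N24 trips offline.
  N24 sheds 113 MW: no online neighbours, lost.
No further trips.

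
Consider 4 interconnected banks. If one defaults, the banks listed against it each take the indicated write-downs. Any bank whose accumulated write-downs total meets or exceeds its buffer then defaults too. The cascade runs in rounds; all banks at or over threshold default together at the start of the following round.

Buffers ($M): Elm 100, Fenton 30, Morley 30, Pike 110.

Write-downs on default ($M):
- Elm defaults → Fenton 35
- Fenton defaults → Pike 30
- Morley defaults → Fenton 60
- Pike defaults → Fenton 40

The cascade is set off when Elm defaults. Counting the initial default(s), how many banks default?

Round 1 — Elm defaults (initial).
  Fenton: +35 → 35 ≥ 30
Round 2 — Fenton defaults.
  Pike: +30 → 30 < 110
No further defaults.

2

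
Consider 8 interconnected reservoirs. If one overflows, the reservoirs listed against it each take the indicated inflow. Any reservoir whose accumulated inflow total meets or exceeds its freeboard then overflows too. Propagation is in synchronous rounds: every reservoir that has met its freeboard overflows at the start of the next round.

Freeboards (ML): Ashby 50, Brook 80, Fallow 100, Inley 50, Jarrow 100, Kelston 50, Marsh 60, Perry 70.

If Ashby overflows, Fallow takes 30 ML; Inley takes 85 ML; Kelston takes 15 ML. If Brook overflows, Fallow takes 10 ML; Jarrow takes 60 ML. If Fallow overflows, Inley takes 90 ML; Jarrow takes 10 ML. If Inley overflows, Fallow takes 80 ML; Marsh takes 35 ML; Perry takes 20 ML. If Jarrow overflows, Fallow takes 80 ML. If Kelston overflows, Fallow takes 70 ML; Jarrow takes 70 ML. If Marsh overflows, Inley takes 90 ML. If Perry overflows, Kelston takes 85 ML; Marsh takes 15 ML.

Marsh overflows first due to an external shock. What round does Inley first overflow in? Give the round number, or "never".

Round 1 — Marsh overflows (initial).
  Inley: +90 → 90 ≥ 50
Round 2 — Inley overflows.
  Fallow: +80 → 80 < 100
  Perry: +20 → 20 < 70
No further overflows.

2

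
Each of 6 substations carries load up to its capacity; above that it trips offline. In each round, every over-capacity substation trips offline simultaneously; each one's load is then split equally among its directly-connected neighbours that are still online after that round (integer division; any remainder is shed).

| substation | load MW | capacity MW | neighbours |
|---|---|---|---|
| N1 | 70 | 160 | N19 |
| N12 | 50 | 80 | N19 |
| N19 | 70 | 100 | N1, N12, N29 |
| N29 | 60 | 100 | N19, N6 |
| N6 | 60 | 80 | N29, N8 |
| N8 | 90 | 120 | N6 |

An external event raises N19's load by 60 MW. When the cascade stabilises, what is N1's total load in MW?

Round 1 — N19 at 130 > 100. N19 trips offline.
  N19 sheds 130 MW to N1, N12, N29: 43 each (1 lost).
    N1: 70+43 = 113 ≤ 160
    N12: 50+43 = 93 > 80
    N29: 60+43 = 103 > 100
Round 2 — N12, N29 trip offline.
  N12 sheds 93 MW: no online neighbours, lost.
  N29 sheds 103 MW to N6: 103 each.
    N6: 60+103 = 163 > 80
Round 3 — N6 trips offline.
  N6 sheds 163 MW to N8: 163 each.
    N8: 90+163 = 253 > 120
Round 4 — N8 trips offline.
  N8 sheds 253 MW: no online neighbours, lost.
No further trips.

113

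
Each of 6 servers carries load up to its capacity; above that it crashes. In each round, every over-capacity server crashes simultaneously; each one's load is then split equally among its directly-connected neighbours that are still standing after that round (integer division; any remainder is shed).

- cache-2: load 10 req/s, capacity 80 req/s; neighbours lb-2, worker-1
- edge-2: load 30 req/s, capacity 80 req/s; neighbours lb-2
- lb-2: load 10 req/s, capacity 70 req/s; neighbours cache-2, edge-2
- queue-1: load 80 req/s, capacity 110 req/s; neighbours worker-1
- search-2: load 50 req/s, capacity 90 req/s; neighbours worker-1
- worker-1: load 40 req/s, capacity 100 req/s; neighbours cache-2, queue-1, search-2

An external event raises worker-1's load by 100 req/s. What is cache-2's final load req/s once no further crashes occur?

Round 1 — worker-1 at 140 > 100. worker-1 crashes.
  worker-1 sheds 140 req/s to cache-2, queue-1, search-2: 46 each (2 lost).
    cache-2: 10+46 = 56 ≤ 80
    queue-1: 80+46 = 126 > 110
    search-2: 50+46 = 96 > 90
Round 2 — queue-1, search-2 crash.
  queue-1 sheds 126 req/s: no online neighbours, lost.
  search-2 sheds 96 req/s: no online neighbours, lost.
No further crashes.

56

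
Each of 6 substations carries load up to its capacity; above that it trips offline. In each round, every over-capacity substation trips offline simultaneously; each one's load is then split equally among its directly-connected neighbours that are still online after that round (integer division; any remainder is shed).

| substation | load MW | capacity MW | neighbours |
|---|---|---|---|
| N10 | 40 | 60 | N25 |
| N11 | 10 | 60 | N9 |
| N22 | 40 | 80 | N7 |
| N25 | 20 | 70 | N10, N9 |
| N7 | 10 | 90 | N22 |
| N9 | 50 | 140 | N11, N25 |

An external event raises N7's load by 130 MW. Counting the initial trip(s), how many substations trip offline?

Round 1 — N7 at 140 > 90. N7 trips offline.
  N7 sheds 140 MW to N22: 140 each.
    N22: 40+140 = 180 > 80
Round 2 — N22 trips offline.
  N22 sheds 180 MW: no online neighbours, lost.
No further trips.

2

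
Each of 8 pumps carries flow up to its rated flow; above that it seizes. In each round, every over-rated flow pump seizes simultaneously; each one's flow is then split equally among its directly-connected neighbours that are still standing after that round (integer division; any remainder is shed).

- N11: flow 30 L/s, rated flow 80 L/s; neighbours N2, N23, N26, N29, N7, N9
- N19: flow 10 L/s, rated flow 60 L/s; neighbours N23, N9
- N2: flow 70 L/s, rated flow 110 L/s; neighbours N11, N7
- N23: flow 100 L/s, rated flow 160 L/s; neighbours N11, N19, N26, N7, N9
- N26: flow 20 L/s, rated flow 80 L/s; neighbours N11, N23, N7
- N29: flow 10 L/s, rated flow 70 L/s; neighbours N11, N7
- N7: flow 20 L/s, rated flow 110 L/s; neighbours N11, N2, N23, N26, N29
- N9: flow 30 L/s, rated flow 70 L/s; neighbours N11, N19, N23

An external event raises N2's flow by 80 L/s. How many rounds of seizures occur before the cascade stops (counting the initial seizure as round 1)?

3

Round 1 — N2 at 150 > 110. N2 seizes.
  N2 sheds 150 L/s to N11, N7: 75 each.
    N11: 30+75 = 105 > 80
    N7: 20+75 = 95 ≤ 110
Round 2 — N11 seizes.
  N11 sheds 105 L/s to N23, N26, N29, N7, N9: 21 each.
    N23: 100+21 = 121 ≤ 160
    N26: 20+21 = 41 ≤ 80
    N29: 10+21 = 31 ≤ 70
    N7: 95+21 = 116 > 110
    N9: 30+21 = 51 ≤ 70
Round 3 — N7 seizes.
  N7 sheds 116 L/s to N23, N26, N29: 38 each (2 lost).
    N23: 121+38 = 159 ≤ 160
    N26: 41+38 = 79 ≤ 80
    N29: 31+38 = 69 ≤ 70
No further seizures.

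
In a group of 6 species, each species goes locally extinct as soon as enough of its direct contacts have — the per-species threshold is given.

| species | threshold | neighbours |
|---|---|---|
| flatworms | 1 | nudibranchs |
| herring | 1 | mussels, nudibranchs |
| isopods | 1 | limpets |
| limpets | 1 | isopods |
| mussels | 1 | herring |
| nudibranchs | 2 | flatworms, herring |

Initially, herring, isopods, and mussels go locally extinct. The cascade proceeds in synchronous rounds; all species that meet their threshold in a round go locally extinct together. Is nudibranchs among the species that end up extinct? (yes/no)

no

Round 1 — herring, isopods, mussels go locally extinct (initial).
Round 2 — checking thresholds:
  limpets: 1 of 1 neighbours ≥ 1, goes locally extinct.
  nudibranchs: 1 of 2 neighbours < 2, holds.
Round 3 — no new extinctions; cascade stops.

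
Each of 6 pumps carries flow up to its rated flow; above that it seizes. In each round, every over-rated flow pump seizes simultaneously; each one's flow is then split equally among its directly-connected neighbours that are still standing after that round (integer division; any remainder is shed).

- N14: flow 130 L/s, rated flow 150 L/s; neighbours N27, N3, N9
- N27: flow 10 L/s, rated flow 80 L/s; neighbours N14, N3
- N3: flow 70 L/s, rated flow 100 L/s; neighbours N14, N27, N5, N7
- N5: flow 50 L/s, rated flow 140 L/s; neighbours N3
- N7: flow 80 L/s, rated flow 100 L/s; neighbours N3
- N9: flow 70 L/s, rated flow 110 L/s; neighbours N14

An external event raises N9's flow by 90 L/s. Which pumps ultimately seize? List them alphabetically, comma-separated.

N14, N27, N3, N5, N7, N9

Round 1 — N9 at 160 > 110. N9 seizes.
  N9 sheds 160 L/s to N14: 160 each.
    N14: 130+160 = 290 > 150
Round 2 — N14 seizes.
  N14 sheds 290 L/s to N27, N3: 145 each.
    N27: 10+145 = 155 > 80
    N3: 70+145 = 215 > 100
Round 3 — N27, N3 seize.
  N27 sheds 155 L/s: no online neighbours, lost.
  N3 sheds 215 L/s to N5, N7: 107 each (1 lost).
    N5: 50+107 = 157 > 140
    N7: 80+107 = 187 > 100
Round 4 — N5, N7 seize.
  N5 sheds 157 L/s: no online neighbours, lost.
  N7 sheds 187 L/s: no online neighbours, lost.
No further seizures.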